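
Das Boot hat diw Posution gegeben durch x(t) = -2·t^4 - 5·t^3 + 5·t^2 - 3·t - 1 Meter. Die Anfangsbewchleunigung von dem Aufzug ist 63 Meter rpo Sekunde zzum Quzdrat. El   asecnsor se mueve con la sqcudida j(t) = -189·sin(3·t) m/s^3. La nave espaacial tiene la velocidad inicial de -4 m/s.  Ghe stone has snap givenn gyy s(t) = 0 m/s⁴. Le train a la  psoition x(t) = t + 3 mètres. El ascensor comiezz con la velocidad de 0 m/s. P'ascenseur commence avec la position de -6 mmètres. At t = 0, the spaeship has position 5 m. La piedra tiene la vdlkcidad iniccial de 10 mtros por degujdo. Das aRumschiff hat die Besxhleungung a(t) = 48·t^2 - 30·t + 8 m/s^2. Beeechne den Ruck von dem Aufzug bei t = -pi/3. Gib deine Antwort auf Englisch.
Using j(t) = -189·sin(3·t) and substituting t = -pi/3, we find j = 0.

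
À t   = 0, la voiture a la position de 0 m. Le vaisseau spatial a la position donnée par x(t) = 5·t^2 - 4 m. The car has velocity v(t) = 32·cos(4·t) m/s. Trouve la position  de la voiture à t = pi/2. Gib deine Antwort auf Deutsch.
Ausgehend von der Geschwindigkeit v(t) = 32·cos(4·t), nehmen wir 1 Integral. Durch Integration von der Geschwindigkeit und Verwendung der Anfangsbedingung x(0) = 0, erhalten wir x(t) = 8·sin(4·t). Aus der Gleichung für die Position x(t) = 8·sin(4·t), setzen wir t = pi/2 ein und erhalten x = 0.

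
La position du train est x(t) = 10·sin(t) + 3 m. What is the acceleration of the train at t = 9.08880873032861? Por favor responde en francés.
En partant de la position x(t) = 10·sin(t) + 3, nous prenons 2 dérivées. La dérivée de la position donne la vitesse: v(t) = 10·cos(t). En prenant d/dt de v(t), nous trouvons a(t) = -10·sin(t). Nous avons l'accélération a(t) = -10·sin(t). En substituant t = 9.08880873032861: a(9.08880873032861) = -3.29684366527137.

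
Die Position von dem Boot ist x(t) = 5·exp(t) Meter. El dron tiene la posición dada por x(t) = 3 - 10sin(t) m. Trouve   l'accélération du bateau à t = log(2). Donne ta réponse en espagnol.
Para resolver esto, necesitamos tomar 2 derivadas de nuestra ecuación de la posición x(t) = 5·exp(t). Tomando d/dt de x(t), encontramos v(t) = 5·exp(t). Derivando la velocidad, obtenemos la aceleración: a(t) = 5·exp(t). Tenemos la aceleración a(t) = 5·exp(t). Sustituyendo t = log(2): a(log(2)) = 10.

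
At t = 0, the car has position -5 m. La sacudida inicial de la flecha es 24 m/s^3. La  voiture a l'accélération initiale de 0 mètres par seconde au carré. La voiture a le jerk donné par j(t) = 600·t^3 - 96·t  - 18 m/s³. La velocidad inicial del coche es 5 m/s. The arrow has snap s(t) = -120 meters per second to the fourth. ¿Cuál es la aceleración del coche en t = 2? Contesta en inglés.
Starting from jerk j(t) = 600·t^3 - 96·t - 18, we take 1 antiderivative. Finding the integral of j(t) and using a(0) = 0: a(t) = 6·t·(25·t^3 - 8·t - 3). Using a(t) = 6·t·(25·t^3 - 8·t - 3) and substituting t = 2, we find a = 2172.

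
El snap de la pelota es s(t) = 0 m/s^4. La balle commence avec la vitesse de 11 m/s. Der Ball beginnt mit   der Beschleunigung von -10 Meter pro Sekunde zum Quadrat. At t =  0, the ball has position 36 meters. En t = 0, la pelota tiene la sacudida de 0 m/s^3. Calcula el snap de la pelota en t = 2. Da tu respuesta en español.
Tenemos el snap s(t) = 0. Sustituyendo t = 2: s(2) = 0.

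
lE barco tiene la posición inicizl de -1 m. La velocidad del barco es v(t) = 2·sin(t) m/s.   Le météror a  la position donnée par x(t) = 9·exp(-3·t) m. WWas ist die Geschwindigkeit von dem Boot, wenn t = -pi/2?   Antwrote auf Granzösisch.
De l'équation de la vitesse v(t) = 2·sin(t), nous substituons t = -pi/2 pour obtenir v = -2.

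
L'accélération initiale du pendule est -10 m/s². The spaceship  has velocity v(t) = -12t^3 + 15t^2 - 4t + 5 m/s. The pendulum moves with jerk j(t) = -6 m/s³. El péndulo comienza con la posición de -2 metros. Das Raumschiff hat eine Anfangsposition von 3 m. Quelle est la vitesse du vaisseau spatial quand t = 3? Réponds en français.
Nous avons la vitesse v(t) = -12·t^3 + 15·t^2 - 4·t + 5. En substituant t = 3: v(3) = -196.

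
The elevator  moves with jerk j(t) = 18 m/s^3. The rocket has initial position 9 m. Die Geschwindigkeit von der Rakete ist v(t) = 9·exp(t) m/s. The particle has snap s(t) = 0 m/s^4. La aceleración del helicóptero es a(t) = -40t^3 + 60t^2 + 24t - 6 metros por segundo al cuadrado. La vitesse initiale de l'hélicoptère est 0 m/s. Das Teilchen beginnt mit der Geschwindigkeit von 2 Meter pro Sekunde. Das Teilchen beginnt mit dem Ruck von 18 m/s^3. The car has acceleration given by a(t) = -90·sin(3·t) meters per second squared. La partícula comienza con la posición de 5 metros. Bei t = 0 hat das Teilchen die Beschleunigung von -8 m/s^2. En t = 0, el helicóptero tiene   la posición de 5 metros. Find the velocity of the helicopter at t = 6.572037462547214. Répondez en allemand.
Wir müssen unsere Gleichung für die Beschleunigung a(t) = -40·t^3 + 60·t^2 + 24·t - 6 1-mal integrieren. Die Stammfunktion von der Beschleunigung ist die Geschwindigkeit. Mit v(0) = 0 erhalten wir v(t) = 2·t·(-5·t^3 + 10·t^2 + 6·t - 3). Aus der Gleichung für die Geschwindigkeit v(t) = 2·t·(-5·t^3 + 10·t^2 + 6·t - 3), setzen wir t = 6.572037462547214 ein und erhalten v = -12499.1949095510.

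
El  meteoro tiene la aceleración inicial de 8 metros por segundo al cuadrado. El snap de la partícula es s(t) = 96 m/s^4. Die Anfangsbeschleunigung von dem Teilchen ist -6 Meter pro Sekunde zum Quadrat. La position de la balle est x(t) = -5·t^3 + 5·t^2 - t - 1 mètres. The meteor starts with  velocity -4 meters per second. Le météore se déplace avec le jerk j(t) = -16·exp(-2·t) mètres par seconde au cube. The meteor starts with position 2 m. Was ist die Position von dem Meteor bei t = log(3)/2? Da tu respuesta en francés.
Nous devons intégrer notre équation du jerk j(t) = -16·exp(-2·t) 3 fois. En intégrant le jerk et en utilisant la condition initiale a(0) = 8, nous obtenons a(t) = 8·exp(-2·t). En prenant ∫a(t)dt et en appliquant v(0) = -4, nous trouvons v(t) = -4·exp(-2·t). En intégrant la vitesse et en utilisant la condition initiale x(0) = 2, nous obtenons x(t) = 2·exp(-2·t). De l'équation de la position x(t) = 2·exp(-2·t), nous substituons t = log(3)/2 pour obtenir x = 2/3.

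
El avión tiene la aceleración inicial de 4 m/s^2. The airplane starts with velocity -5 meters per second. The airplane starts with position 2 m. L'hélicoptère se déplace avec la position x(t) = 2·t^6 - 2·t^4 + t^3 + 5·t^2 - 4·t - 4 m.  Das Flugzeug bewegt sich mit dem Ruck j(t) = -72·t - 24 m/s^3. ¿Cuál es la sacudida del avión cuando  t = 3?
Usando j(t) = -72·t - 24 y sustituyendo t = 3, encontramos j = -240.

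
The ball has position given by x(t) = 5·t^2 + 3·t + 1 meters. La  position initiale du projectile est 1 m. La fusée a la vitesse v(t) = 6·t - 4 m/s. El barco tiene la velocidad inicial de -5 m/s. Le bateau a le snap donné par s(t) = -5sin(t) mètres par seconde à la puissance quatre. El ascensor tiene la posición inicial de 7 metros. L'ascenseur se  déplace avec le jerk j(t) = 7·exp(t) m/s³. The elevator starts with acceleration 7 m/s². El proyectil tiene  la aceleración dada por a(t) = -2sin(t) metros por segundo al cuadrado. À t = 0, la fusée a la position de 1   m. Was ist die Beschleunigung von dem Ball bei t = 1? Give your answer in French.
Nous devons dériver notre équation de la position x(t) = 5·t^2 + 3·t + 1 2 fois. En prenant d/dt de x(t), nous trouvons v(t) = 10·t + 3. En prenant d/dt de v(t), nous trouvons a(t) = 10. De l'équation de l'accélération a(t) = 10, nous substituons t = 1 pour obtenir a = 10.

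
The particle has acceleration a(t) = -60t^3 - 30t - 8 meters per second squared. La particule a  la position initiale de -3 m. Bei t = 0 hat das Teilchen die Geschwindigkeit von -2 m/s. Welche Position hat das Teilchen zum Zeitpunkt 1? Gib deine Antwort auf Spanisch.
Partiendo de la aceleración a(t) = -60·t^3 - 30·t - 8, tomamos 2 integrales. Tomando ∫a(t)dt y aplicando v(0) = -2, encontramos v(t) = -15·t^4 - 15·t^2 - 8·t - 2. La antiderivada de la velocidad es la posición. Usando x(0) = -3, obtenemos x(t) = -3·t^5 - 5·t^3 - 4·t^2 - 2·t - 3. Usando x(t) = -3·t^5 - 5·t^3 - 4·t^2 - 2·t - 3 y sustituyendo t = 1, encontramos x = -17.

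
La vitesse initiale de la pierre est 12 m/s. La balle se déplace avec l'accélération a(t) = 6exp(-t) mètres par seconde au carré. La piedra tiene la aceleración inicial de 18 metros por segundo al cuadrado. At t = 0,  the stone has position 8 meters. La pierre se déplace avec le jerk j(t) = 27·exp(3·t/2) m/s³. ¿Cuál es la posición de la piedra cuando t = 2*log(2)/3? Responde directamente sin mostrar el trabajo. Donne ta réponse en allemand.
x(2*log(2)/3) = 16.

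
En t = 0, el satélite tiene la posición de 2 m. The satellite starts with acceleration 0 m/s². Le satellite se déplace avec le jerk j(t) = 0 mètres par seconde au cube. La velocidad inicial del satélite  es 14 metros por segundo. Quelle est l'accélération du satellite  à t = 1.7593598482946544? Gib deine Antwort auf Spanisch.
Partiendo de la sacudida j(t) = 0, tomamos 1 integral. La antiderivada de la sacudida, con a(0) = 0, da la aceleración: a(t) = 0. Tenemos la aceleración a(t) = 0. Sustituyendo t = 1.7593598482946544: a(1.7593598482946544) = 0.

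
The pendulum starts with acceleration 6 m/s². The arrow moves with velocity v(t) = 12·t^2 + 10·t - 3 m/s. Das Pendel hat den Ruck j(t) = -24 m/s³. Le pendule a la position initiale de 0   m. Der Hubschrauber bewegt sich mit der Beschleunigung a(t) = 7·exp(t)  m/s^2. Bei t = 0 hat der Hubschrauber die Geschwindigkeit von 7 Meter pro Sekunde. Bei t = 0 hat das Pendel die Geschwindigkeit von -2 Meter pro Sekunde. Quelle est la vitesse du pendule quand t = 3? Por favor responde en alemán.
Ausgehend von dem Ruck j(t) = -24, nehmen wir 2 Stammfunktionen. Das Integral von dem Ruck ist die Beschleunigung. Mit a(0) = 6 erhalten wir a(t) = 6 - 24·t. Das Integral von der Beschleunigung, mit v(0) = -2, ergibt die Geschwindigkeit: v(t) = -12·t^2 + 6·t - 2. Aus der Gleichung für die Geschwindigkeit v(t) = -12·t^2 + 6·t - 2, setzen wir t = 3 ein und erhalten v = -92.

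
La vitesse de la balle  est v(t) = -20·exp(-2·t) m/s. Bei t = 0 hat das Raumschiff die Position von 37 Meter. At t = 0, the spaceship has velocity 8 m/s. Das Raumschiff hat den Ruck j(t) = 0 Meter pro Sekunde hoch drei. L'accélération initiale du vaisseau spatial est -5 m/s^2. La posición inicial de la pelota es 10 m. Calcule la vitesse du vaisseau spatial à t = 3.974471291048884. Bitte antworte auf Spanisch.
Necesitamos integrar nuestra ecuación de la sacudida j(t) = 0 2 veces. Integrando la sacudida y usando la condición inicial a(0) = -5, obtenemos a(t) = -5. Integrando la aceleración y usando la condición inicial v(0) = 8, obtenemos v(t) = 8 - 5·t. Usando v(t) = 8 - 5·t y sustituyendo t = 3.974471291048884, encontramos v = -11.8723564552444.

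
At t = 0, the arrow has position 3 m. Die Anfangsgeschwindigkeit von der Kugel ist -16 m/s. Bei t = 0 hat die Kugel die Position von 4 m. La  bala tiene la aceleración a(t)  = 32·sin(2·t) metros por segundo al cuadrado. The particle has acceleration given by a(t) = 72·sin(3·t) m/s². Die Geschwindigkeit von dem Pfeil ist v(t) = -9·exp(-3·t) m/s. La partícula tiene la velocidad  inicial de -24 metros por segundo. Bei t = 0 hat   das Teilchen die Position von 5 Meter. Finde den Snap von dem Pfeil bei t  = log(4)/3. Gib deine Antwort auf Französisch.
Pour résoudre ceci, nous devons prendre 3 dérivées de notre équation de la vitesse v(t) = -9·exp(-3·t). La dérivée de la vitesse donne l'accélération: a(t) = 27·exp(-3·t). En prenant d/dt de a(t), nous trouvons j(t) = -81·exp(-3·t). La dérivée du jerk donne le snap: s(t) = 243·exp(-3·t). En utilisant s(t) = 243·exp(-3·t) et en substituant t = log(4)/3, nous trouvons s = 243/4.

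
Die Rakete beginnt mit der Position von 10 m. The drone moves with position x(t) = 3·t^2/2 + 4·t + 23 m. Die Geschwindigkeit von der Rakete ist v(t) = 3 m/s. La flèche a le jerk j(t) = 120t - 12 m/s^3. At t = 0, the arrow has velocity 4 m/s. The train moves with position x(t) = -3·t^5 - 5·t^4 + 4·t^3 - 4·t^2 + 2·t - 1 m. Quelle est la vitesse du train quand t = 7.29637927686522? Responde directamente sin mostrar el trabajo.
v(7.29637927686522) = -49699.2070517469.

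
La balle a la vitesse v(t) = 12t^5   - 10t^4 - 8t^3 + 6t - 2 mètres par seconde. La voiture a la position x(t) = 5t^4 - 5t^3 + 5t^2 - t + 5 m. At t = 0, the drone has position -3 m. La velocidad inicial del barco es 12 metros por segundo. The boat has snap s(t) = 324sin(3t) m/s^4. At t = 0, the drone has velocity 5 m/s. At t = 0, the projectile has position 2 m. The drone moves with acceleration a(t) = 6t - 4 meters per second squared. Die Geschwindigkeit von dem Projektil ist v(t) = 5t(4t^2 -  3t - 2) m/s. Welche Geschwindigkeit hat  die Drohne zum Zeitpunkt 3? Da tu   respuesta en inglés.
We need to integrate our acceleration equation a(t) = 6·t - 4 1 time. The integral of acceleration is velocity. Using v(0) = 5, we get v(t) = 3·t^2 - 4·t + 5. We have velocity v(t) = 3·t^2 - 4·t + 5. Substituting t = 3: v(3) = 20.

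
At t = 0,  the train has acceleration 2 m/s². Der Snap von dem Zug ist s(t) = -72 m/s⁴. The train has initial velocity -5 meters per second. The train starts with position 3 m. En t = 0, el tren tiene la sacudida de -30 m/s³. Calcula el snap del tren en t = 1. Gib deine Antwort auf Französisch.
De l'équation du snap s(t) = -72, nous substituons t = 1 pour obtenir s = -72.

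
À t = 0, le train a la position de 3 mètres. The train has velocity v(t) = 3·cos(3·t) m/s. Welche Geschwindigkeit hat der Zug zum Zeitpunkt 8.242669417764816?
Aus der Gleichung für die Geschwindigkeit v(t) = 3·cos(3·t), setzen wir t = 8.242669417764816 ein und erhalten v = 2.75762273127004.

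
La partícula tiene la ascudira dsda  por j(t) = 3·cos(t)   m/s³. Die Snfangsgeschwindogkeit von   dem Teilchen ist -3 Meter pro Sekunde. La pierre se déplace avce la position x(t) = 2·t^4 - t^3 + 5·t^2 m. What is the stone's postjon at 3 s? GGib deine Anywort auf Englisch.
We have position x(t) = 2·t^4 - t^3 + 5·t^2. Substituting t = 3: x(3) = 180.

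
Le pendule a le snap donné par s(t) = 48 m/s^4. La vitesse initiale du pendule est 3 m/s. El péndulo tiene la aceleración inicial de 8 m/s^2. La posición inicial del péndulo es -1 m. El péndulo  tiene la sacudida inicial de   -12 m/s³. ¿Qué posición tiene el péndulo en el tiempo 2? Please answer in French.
Nous devons intégrer notre équation du snap s(t) = 48 4 fois. En prenant ∫s(t)dt et en appliquant j(0) = -12, nous trouvons j(t) = 48·t - 12. L'intégrale du jerk, avec a(0) = 8, donne l'accélération: a(t) = 24·t^2 - 12·t + 8. En prenant ∫a(t)dt et en appliquant v(0) = 3, nous trouvons v(t) = 8·t^3 - 6·t^2 + 8·t + 3. En intégrant la vitesse et en utilisant la condition initiale x(0) = -1, nous obtenons x(t) = 2·t^4 - 2·t^3 + 4·t^2 + 3·t - 1. En utilisant x(t) = 2·t^4 - 2·t^3 + 4·t^2 + 3·t - 1 et en substituant t = 2, nous trouvons x = 37.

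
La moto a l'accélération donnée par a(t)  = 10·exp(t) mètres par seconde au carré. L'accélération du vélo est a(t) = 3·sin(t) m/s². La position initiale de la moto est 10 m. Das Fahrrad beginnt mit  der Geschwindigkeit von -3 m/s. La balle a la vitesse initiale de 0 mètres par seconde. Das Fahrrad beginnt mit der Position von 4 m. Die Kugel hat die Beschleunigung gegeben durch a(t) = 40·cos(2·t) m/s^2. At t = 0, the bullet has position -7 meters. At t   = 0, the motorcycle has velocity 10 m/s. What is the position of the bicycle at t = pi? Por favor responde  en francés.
Pour résoudre ceci, nous devons prendre 2 intégrales de notre équation de l'accélération a(t) = 3·sin(t). L'intégrale de l'accélération, avec v(0) = -3, donne la vitesse: v(t) = -3·cos(t). L'intégrale de la vitesse, avec x(0) = 4, donne la position: x(t) = 4 - 3·sin(t). De l'équation de la position x(t) = 4 - 3·sin(t), nous substituons t = pi pour obtenir x = 4.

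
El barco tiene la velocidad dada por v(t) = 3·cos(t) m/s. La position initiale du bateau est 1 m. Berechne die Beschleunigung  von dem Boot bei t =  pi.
Ausgehend von der Geschwindigkeit v(t) = 3·cos(t), nehmen wir 1 Ableitung. Die Ableitung von der Geschwindigkeit ergibt die Beschleunigung: a(t) = -3·sin(t). Wir haben die Beschleunigung a(t) = -3·sin(t). Durch Einsetzen von t = pi: a(pi) = 0.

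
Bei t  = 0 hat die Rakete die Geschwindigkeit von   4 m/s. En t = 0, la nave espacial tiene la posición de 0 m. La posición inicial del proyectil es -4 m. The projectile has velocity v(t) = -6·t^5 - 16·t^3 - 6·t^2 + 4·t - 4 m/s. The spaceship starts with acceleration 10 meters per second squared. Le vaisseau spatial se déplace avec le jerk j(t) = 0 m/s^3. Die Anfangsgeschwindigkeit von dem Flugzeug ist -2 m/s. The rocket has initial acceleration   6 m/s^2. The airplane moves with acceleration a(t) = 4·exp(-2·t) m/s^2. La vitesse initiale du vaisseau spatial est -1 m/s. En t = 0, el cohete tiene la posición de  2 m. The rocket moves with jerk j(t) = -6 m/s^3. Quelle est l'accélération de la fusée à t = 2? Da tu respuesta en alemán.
Um dies zu lösen, müssen wir 1 Stammfunktion unserer Gleichung für den Ruck j(t) = -6 finden. Durch Integration von dem Ruck und Verwendung der Anfangsbedingung a(0) = 6, erhalten wir a(t) = 6 - 6·t. Wir haben die Beschleunigung a(t) = 6 - 6·t. Durch Einsetzen von t = 2: a(2) = -6.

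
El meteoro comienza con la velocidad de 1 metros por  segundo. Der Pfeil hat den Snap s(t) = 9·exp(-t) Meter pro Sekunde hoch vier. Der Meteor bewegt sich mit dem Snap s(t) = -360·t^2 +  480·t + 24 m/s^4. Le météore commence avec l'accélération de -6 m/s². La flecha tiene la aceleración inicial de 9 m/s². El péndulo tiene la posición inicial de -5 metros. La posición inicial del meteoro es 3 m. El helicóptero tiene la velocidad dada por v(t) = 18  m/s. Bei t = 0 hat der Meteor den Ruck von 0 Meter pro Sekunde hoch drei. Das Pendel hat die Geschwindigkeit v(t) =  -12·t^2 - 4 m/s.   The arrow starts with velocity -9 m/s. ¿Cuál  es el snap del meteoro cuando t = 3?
De la ecuación del snap s(t) = -360·t^2 + 480·t + 24, sustituimos t = 3 para obtener s = -1776.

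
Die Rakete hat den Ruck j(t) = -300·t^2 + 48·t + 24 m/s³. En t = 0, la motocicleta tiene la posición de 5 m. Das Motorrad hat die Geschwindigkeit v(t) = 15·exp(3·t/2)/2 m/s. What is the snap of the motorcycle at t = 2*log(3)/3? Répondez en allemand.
Wir müssen unsere Gleichung für die Geschwindigkeit v(t) = 15·exp(3·t/2)/2 3-mal ableiten. Die Ableitung von der Geschwindigkeit ergibt die Beschleunigung: a(t) = 45·exp(3·t/2)/4. Mit d/dt von a(t) finden wir j(t) = 135·exp(3·t/2)/8. Die Ableitung von dem Ruck ergibt den Snap: s(t) = 405·exp(3·t/2)/16. Aus der Gleichung für den Snap s(t) = 405·exp(3·t/2)/16, setzen wir t = 2*log(3)/3 ein und erhalten s = 1215/16.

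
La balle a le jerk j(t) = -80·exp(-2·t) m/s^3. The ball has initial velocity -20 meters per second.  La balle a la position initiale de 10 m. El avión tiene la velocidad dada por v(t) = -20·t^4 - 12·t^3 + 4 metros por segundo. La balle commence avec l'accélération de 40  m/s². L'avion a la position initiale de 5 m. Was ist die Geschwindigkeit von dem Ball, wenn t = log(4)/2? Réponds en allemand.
Wir müssen unsere Gleichung für den Ruck j(t) = -80·exp(-2·t) 2-mal integrieren. Mit ∫j(t)dt und Anwendung von a(0) = 40, finden wir a(t) = 40·exp(-2·t). Durch Integration von der Beschleunigung und Verwendung der Anfangsbedingung v(0) = -20, erhalten wir v(t) = -20·exp(-2·t). Aus der Gleichung für die Geschwindigkeit v(t) = -20·exp(-2·t), setzen wir t = log(4)/2 ein und erhalten v = -5.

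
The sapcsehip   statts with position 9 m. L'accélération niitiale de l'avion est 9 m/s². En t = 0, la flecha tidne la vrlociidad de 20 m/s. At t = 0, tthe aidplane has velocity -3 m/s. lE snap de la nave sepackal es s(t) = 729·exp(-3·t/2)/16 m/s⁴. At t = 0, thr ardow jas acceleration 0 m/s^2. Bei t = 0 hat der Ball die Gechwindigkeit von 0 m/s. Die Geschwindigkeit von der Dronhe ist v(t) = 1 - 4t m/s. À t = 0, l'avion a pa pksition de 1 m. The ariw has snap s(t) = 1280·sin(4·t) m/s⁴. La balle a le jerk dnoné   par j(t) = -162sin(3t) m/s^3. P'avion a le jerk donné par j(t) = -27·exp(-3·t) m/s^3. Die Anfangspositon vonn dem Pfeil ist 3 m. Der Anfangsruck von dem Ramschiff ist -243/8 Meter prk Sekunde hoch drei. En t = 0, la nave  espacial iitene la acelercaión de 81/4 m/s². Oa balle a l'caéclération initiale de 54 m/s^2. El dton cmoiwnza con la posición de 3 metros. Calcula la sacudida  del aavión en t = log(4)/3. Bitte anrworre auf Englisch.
Using j(t) = -27·exp(-3·t) and substituting t = log(4)/3, we find j = -27/4.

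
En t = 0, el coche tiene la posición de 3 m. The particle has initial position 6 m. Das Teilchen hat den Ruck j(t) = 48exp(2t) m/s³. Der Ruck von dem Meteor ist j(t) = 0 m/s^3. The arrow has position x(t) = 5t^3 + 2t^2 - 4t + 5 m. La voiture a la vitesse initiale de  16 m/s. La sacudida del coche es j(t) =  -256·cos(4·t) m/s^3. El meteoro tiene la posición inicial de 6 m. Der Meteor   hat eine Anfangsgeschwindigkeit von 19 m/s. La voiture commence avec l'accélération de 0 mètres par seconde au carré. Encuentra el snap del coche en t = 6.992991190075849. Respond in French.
Nous devons dériver notre équation du jerk j(t) = -256·cos(4·t) 1 fois. La dérivée du jerk donne le snap: s(t) = 1024·sin(4·t). En utilisant s(t) = 1024·sin(4·t) et en substituant t = 6.992991190075849, nous trouvons s = 304.929468317610.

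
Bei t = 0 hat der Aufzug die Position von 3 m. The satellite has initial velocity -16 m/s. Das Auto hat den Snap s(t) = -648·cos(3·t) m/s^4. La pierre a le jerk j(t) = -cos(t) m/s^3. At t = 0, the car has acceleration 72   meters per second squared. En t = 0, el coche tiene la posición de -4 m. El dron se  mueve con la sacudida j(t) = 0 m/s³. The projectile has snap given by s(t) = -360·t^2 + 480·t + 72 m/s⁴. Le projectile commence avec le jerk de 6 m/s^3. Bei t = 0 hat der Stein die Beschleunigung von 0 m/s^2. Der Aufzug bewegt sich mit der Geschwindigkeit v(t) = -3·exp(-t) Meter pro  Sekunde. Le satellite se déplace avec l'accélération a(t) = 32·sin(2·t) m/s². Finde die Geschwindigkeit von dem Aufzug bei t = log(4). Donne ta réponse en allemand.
Mit v(t) = -3·exp(-t) und Einsetzen von t = log(4), finden wir v = -3/4.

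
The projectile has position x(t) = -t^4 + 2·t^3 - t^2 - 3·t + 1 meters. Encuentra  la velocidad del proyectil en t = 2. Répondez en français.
En partant de la position x(t) = -t^4 + 2·t^3 - t^2 - 3·t + 1, nous prenons 1 dérivée. En dérivant la position, nous obtenons la vitesse: v(t) = -4·t^3 + 6·t^2 - 2·t - 3. De l'équation de la vitesse v(t) = -4·t^3 + 6·t^2 - 2·t - 3, nous substituons t = 2 pour obtenir v = -15.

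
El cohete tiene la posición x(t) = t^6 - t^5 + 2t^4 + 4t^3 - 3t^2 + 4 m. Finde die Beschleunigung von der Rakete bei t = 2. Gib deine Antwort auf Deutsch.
Um dies zu lösen, müssen wir 2 Ableitungen unserer Gleichung für die Position x(t) = t^6 - t^5 + 2·t^4 + 4·t^3 - 3·t^2 + 4 nehmen. Mit d/dt von x(t) finden wir v(t) = 6·t^5 - 5·t^4 + 8·t^3 + 12·t^2 - 6·t. Durch Ableiten von der Geschwindigkeit erhalten wir die Beschleunigung: a(t) = 30·t^4 - 20·t^3 + 24·t^2 + 24·t - 6. Mit a(t) = 30·t^4 - 20·t^3 + 24·t^2 + 24·t - 6 und Einsetzen von t = 2, finden wir a = 458.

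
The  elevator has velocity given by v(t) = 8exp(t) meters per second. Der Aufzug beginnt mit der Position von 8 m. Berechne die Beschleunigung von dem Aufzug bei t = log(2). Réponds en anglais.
To solve this, we need to take 1 derivative of our velocity equation v(t) = 8·exp(t). The derivative of velocity gives acceleration: a(t) = 8·exp(t). Using a(t) = 8·exp(t) and substituting t = log(2), we find a = 16.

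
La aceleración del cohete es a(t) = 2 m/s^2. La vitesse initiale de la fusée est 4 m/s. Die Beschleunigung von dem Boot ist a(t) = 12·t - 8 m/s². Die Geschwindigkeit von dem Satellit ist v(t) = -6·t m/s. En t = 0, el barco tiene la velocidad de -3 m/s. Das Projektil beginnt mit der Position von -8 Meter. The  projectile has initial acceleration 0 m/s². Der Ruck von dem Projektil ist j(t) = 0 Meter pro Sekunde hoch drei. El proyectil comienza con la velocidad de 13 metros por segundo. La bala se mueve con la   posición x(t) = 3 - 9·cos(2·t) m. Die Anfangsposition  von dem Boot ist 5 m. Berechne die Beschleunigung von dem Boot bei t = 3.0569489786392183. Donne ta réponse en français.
Nous avons l'accélération a(t) = 12·t - 8. En substituant t = 3.0569489786392183: a(3.0569489786392183) = 28.6833877436706.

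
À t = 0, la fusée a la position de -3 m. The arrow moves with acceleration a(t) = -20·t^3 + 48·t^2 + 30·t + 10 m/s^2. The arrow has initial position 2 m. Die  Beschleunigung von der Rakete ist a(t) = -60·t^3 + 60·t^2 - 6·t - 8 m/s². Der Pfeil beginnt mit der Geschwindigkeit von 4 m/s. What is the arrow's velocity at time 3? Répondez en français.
Nous devons trouver la primitive de notre équation de l'accélération a(t) = -20·t^3 + 48·t^2 + 30·t + 10 1 fois. La primitive de l'accélération, avec v(0) = 4, donne la vitesse: v(t) = -5·t^4 + 16·t^3 + 15·t^2 + 10·t + 4. Nous avons la vitesse v(t) = -5·t^4 + 16·t^3 + 15·t^2 + 10·t + 4. En substituant t = 3: v(3) = 196.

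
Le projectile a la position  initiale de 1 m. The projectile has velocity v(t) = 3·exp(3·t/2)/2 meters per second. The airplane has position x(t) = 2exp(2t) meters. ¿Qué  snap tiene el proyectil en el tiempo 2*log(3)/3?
Partiendo de la velocidad v(t) = 3·exp(3·t/2)/2, tomamos 3 derivadas. Derivando la velocidad, obtenemos la aceleración: a(t) = 9·exp(3·t/2)/4. La derivada de la aceleración da la sacudida: j(t) = 27·exp(3·t/2)/8. La derivada de la sacudida da el snap: s(t) = 81·exp(3·t/2)/16. De la ecuación del snap s(t) = 81·exp(3·t/2)/16, sustituimos t = 2*log(3)/3 para obtener s = 243/16.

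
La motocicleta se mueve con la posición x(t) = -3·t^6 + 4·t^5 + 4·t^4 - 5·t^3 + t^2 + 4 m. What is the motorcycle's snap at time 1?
Starting from position x(t) = -3·t^6 + 4·t^5 + 4·t^4 - 5·t^3 + t^2 + 4, we take 4 derivatives. The derivative of position gives velocity: v(t) = -18·t^5 + 20·t^4 + 16·t^3 - 15·t^2 + 2·t. Taking d/dt of v(t), we find a(t) = -90·t^4 + 80·t^3 + 48·t^2 - 30·t + 2. Taking d/dt of a(t), we find j(t) = -360·t^3 + 240·t^2 + 96·t - 30. The derivative of jerk gives snap: s(t) = -1080·t^2 + 480·t + 96. We have snap s(t) = -1080·t^2 + 480·t + 96. Substituting t = 1: s(1) = -504.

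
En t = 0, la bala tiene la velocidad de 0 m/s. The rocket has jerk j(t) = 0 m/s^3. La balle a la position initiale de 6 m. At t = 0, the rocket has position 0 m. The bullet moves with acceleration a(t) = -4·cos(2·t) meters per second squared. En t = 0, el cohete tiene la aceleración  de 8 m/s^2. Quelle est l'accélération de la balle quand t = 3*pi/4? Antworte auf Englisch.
Using a(t) = -4·cos(2·t) and substituting t = 3*pi/4, we find a = 0.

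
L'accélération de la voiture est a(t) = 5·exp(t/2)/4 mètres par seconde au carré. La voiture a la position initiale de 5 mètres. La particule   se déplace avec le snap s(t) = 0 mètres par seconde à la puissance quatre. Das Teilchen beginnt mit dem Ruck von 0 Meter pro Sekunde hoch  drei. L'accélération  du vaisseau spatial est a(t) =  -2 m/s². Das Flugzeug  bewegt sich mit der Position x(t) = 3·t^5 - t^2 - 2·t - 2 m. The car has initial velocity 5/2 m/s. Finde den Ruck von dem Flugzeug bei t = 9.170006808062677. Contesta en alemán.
Ausgehend von der Position x(t) = 3·t^5 - t^2 - 2·t - 2, nehmen wir 3 Ableitungen. Die Ableitung von der Position ergibt die Geschwindigkeit: v(t) = 15·t^4 - 2·t - 2. Die Ableitung von der Geschwindigkeit ergibt die Beschleunigung: a(t) = 60·t^3 - 2. Mit d/dt von a(t) finden wir j(t) = 180·t^2. Mit j(t) = 180·t^2 und Einsetzen von t = 9.170006808062677, finden wir j = 15136.0244747849.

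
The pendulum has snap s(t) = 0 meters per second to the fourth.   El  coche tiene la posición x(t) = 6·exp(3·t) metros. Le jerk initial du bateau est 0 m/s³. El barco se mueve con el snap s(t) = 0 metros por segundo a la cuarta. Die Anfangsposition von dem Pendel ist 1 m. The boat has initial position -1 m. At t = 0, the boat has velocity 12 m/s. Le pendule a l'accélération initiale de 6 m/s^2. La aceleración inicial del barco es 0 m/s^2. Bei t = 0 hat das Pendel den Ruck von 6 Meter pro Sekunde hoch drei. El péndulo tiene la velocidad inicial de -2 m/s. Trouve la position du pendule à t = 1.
Nous devons intégrer notre équation du snap s(t) = 0 4 fois. L'intégrale du snap est le jerk. En utilisant j(0) = 6, nous obtenons j(t) = 6. La primitive du jerk est l'accélération. En utilisant a(0) = 6, nous obtenons a(t) = 6·t + 6. En prenant ∫a(t)dt et en appliquant v(0) = -2, nous trouvons v(t) = 3·t^2 + 6·t - 2. En intégrant la vitesse et en utilisant la condition initiale x(0) = 1, nous obtenons x(t) = t^3 + 3·t^2 - 2·t + 1. De l'équation de la position x(t) = t^3 + 3·t^2 - 2·t + 1, nous substituons t = 1 pour obtenir x = 3.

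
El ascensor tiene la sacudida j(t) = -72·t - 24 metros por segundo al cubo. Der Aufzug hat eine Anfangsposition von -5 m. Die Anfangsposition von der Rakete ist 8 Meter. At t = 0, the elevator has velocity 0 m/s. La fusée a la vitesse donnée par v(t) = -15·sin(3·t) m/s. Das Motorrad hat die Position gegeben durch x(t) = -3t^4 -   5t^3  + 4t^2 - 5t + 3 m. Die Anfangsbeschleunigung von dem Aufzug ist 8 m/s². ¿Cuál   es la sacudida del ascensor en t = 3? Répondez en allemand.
Aus der Gleichung für den Ruck j(t) = -72·t - 24, setzen wir t = 3 ein und erhalten j = -240.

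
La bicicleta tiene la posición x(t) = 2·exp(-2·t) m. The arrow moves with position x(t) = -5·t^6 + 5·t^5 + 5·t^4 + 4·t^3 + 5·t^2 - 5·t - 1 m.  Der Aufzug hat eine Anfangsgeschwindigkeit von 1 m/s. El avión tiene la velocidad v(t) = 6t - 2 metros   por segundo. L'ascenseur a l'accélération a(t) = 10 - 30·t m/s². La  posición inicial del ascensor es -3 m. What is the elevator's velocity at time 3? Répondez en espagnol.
Necesitamos integrar nuestra ecuación de la aceleración a(t) = 10 - 30·t 1 vez. Integrando la aceleración y usando la condición inicial v(0) = 1, obtenemos v(t) = -15·t^2 + 10·t + 1. Tenemos la velocidad v(t) = -15·t^2 + 10·t + 1. Sustituyendo t = 3: v(3) = -104.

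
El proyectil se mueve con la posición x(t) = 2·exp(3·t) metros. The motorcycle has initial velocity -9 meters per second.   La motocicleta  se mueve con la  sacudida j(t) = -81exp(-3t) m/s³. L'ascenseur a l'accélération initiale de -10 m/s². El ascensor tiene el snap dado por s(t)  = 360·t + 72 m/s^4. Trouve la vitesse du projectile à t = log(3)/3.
Nous devons dériver notre équation de la position x(t) = 2·exp(3·t) 1 fois. La dérivée de la position donne la vitesse: v(t) = 6·exp(3·t). En utilisant v(t) = 6·exp(3·t) et en substituant t = log(3)/3, nous trouvons v = 18.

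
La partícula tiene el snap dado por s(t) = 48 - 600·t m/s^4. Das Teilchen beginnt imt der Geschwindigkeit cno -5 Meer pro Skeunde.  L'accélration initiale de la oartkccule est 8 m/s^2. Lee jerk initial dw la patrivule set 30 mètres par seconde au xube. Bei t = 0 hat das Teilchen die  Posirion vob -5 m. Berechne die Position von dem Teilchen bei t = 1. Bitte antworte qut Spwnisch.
Para resolver esto, necesitamos tomar 4 integrales de nuestra ecuación del snap s(t) = 48 - 600·t. Tomando ∫s(t)dt y aplicando j(0) = 30, encontramos j(t) = -300·t^2 + 48·t + 30. Integrando la sacudida y usando la condición inicial a(0) = 8, obtenemos a(t) = -100·t^3 + 24·t^2 + 30·t + 8. Integrando la aceleración y usando la condición inicial v(0) = -5, obtenemos v(t) = -25·t^4 + 8·t^3 + 15·t^2 + 8·t - 5. La antiderivada de la velocidad, con x(0) = -5, da la posición: x(t) = -5·t^5 + 2·t^4 + 5·t^3 + 4·t^2 - 5·t - 5. De la ecuación de la posición x(t) = -5·t^5 + 2·t^4 + 5·t^3 + 4·t^2 - 5·t - 5, sustituimos t = 1 para obtener x = -4.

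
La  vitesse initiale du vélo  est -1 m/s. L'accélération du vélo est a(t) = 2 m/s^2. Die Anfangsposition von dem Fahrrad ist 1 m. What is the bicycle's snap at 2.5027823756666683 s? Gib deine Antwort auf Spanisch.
Partiendo de la aceleración a(t) = 2, tomamos 2 derivadas. Tomando d/dt de a(t), encontramos j(t) = 0. Derivando la sacudida, obtenemos el snap: s(t) = 0. De la ecuación del snap s(t) = 0, sustituimos t = 2.5027823756666683 para obtener s = 0.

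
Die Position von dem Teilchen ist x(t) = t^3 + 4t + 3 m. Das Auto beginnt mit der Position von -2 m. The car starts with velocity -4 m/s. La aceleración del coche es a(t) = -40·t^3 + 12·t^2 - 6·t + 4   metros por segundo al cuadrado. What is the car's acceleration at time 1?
From the given acceleration equation a(t) = -40·t^3 + 12·t^2 - 6·t + 4, we substitute t = 1 to get a = -30.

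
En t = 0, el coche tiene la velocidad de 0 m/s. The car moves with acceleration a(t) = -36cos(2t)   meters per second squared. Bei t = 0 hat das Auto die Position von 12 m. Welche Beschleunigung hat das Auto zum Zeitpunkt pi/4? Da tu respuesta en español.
De la ecuación de la aceleración a(t) = -36·cos(2·t), sustituimos t = pi/4 para obtener a = 0.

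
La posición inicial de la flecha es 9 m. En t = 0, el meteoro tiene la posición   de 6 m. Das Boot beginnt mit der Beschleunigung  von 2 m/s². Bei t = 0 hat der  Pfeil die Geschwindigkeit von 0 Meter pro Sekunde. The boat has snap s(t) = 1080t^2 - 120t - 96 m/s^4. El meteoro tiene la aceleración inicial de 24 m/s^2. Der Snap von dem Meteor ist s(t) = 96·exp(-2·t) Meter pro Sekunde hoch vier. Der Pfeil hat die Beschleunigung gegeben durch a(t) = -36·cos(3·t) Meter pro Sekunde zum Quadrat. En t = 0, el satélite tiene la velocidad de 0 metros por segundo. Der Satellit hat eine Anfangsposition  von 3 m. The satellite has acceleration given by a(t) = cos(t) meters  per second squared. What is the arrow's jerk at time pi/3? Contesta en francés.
En partant de l'accélération a(t) = -36·cos(3·t), nous prenons 1 dérivée. En prenant d/dt de a(t), nous trouvons j(t) = 108·sin(3·t). Nous avons le jerk j(t) = 108·sin(3·t). En substituant t = pi/3: j(pi/3) = 0.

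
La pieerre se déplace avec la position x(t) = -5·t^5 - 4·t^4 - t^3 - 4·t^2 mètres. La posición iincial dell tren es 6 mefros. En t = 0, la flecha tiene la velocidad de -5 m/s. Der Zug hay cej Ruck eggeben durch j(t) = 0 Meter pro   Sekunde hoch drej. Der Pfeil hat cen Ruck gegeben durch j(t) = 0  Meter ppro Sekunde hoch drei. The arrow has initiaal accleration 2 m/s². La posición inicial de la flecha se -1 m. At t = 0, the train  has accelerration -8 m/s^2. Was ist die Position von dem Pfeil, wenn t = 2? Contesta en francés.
Nous devons trouver la primitive de notre équation du jerk j(t) = 0 3 fois. La primitive du jerk, avec a(0) = 2, donne l'accélération: a(t) = 2. En intégrant l'accélération et en utilisant la condition initiale v(0) = -5, nous obtenons v(t) = 2·t - 5. En prenant ∫v(t)dt et en appliquant x(0) = -1, nous trouvons x(t) = t^2 - 5·t - 1. Nous avons la position x(t) = t^2 - 5·t - 1. En substituant t = 2: x(2) = -7.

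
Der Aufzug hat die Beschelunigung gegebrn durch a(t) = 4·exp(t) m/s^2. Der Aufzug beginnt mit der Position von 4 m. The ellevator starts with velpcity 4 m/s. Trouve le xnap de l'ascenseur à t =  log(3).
En partant de l'accélération a(t) = 4·exp(t), nous prenons 2 dérivées. En prenant d/dt de a(t), nous trouvons j(t) = 4·exp(t). La dérivée du jerk donne le snap: s(t) = 4·exp(t). Nous avons le snap s(t) = 4·exp(t). En substituant t = log(3): s(log(3)) = 12.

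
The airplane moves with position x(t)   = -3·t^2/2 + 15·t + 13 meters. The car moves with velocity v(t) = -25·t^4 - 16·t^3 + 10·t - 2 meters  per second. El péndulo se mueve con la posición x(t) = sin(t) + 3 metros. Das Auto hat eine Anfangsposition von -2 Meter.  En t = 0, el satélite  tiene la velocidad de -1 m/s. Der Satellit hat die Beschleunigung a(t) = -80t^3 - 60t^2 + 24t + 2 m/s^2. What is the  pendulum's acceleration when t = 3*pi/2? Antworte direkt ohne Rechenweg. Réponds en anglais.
The acceleration at t = 3*pi/2 is a = 1.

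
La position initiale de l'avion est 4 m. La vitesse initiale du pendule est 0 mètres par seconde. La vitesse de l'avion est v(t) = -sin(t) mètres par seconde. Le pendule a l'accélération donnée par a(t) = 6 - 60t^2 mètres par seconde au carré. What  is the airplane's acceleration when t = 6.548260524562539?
We must differentiate our velocity equation v(t) = -sin(t) 1 time. Differentiating velocity, we get acceleration: a(t) = -cos(t). From the given acceleration equation a(t) = -cos(t), we substitute t = 6.548260524562539 to get a = -0.965072798021548.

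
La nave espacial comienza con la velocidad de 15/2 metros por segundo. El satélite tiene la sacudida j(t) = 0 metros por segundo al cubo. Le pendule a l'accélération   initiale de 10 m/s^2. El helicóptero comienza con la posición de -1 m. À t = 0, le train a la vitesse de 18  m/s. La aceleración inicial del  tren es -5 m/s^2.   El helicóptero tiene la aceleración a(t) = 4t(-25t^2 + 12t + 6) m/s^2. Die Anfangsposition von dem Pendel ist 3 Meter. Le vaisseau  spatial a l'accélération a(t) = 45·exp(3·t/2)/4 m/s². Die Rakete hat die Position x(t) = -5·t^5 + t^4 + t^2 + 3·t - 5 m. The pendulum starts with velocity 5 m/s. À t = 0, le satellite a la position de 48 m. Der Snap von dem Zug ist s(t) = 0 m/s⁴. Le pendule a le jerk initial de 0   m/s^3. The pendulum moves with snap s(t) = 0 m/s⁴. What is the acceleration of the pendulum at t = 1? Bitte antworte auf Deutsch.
Ausgehend von dem Snap s(t) = 0, nehmen wir 2 Stammfunktionen. Die Stammfunktion von dem Snap ist der Ruck. Mit j(0) = 0 erhalten wir j(t) = 0. Die Stammfunktion von dem Ruck, mit a(0) = 10, ergibt die Beschleunigung: a(t) = 10. Wir haben die Beschleunigung a(t) = 10. Durch Einsetzen von t = 1: a(1) = 10.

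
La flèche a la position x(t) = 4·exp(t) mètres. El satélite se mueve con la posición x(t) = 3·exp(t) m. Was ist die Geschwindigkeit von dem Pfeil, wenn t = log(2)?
Um dies zu lösen, müssen wir 1 Ableitung unserer Gleichung für die Position x(t) = 4·exp(t) nehmen. Die Ableitung von der Position ergibt die Geschwindigkeit: v(t) = 4·exp(t). Wir haben die Geschwindigkeit v(t) = 4·exp(t). Durch Einsetzen von t = log(2): v(log(2)) = 8.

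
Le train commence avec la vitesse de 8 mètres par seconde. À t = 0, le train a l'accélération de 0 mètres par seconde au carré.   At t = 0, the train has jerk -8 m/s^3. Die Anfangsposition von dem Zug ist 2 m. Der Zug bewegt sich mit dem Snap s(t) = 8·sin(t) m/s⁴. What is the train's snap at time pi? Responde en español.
Tenemos el snap s(t) = 8·sin(t). Sustituyendo t = pi: s(pi) = 0.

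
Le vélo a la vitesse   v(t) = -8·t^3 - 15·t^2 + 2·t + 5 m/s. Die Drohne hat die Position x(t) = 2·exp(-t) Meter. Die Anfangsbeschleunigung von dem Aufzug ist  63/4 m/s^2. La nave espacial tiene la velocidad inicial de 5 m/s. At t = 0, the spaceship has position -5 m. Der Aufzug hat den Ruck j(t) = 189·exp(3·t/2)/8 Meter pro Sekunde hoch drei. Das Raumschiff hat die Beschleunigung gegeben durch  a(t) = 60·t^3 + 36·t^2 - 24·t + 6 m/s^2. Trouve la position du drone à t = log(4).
Nous avons la position x(t) = 2·exp(-t). En substituant t = log(4): x(log(4)) = 1/2.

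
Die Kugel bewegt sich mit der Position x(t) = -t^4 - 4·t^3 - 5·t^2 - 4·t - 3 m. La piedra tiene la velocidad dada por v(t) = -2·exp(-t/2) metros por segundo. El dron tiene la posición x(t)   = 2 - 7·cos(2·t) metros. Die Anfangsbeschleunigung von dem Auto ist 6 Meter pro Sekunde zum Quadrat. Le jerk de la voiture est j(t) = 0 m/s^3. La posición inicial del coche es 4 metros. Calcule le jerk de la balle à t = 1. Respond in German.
Wir müssen unsere Gleichung für die Position x(t) = -t^4 - 4·t^3 - 5·t^2 - 4·t - 3 3-mal ableiten. Die Ableitung von der Position ergibt die Geschwindigkeit: v(t) = -4·t^3 - 12·t^2 - 10·t - 4. Durch Ableiten von der Geschwindigkeit erhalten wir die Beschleunigung: a(t) = -12·t^2 - 24·t - 10. Die Ableitung von der Beschleunigung ergibt den Ruck: j(t) = -24·t - 24. Wir haben den Ruck j(t) = -24·t - 24. Durch Einsetzen von t = 1: j(1) = -48.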